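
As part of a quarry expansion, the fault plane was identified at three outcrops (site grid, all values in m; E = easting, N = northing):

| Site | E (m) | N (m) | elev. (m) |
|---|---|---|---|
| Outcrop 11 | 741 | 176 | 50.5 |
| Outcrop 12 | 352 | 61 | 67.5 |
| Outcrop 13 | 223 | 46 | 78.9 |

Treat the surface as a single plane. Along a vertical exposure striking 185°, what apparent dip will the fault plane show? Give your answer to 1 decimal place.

13.4°

Let the plane be z = a·E + b·N + c.
Outcrop 12−Outcrop 11: −389a − 115b = 17;  Outcrop 13−Outcrop 11: −518a − 130b = 28.4.
Solving gives a = −0.11733, b = 0.24907.
Unit vector along 185° is (sin 185°, cos 185°) = (-0.0872, -0.9962).
Slope in that direction = a·(-0.0872) + b·(-0.9962) = −0.23789.
Apparent dip = arctan|0.23789| = 13.4° (true dip is 15.4°, so apparent ≤ true as expected).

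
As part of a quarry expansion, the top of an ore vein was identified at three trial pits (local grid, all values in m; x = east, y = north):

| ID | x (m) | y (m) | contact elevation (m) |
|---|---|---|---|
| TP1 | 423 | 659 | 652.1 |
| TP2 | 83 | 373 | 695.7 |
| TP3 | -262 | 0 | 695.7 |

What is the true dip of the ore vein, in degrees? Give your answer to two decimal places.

Two edge vectors: TP1→TP2 = (-340, -286, 43.6), TP1→TP3 = (-685, -659, 43.6).
Normal n = (TP1→TP2) × (TP1→TP3) = (16262.8, -15042, 28150).
So ∂z/∂x = −n_x/n_z = −0.57772 and ∂z/∂y = −n_y/n_z = 0.53435.
Gradient magnitude |∇z| = √(a² + b²) = √(0.33376 + 0.28553) = 0.78695.
True dip = arctan(0.78695) = 38.20°, dipping toward SE (azimuth ≈ 133°).

38.20°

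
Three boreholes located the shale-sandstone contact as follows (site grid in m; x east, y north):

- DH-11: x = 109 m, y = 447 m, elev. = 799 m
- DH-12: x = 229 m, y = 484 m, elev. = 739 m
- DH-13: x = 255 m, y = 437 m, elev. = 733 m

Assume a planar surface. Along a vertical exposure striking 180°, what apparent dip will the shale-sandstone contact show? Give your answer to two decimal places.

Let the plane be z = a·x + b·y + c.
DH-12−DH-11: 120a + 37b = −60;  DH-13−DH-11: 146a − 10b = −66.
Solving gives a = −0.46077, b = −0.12723.
Unit vector along 180° is (sin 180°, cos 180°) = (0.0000, -1.0000).
Slope in that direction = a·(0.0000) + b·(-1.0000) = 0.12723.
Apparent dip = arctan|0.12723| = 7.25° (true dip is 25.5°, so apparent ≤ true as expected).

7.25°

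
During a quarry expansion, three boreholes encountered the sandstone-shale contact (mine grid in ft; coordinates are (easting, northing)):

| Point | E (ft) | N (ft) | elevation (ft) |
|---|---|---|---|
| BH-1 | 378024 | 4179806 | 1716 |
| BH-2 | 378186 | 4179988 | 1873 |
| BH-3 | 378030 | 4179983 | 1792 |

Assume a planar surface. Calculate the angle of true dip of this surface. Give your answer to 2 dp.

33.13°

Let the plane be z = a·E + b·N + c.
BH-2−BH-1: 162a + 182b = 157;  BH-3−BH-1: 6a + 177b = 76.
Solving gives a = 0.50602, b = 0.41223.
Gradient magnitude |∇z| = √(a² + b²) = √(0.25605 + 0.16993) = 0.65267.
True dip = arctan(0.65267) = 33.13°, dipping toward SW (azimuth ≈ 231°).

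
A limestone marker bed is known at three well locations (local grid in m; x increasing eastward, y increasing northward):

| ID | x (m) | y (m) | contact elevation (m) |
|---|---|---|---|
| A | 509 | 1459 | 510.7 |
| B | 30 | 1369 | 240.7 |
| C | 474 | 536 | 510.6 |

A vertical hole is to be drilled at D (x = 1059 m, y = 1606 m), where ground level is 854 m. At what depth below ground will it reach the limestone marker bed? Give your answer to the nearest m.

34 m

Two edge vectors: A→B = (-479, -90, -270), A→C = (-35, -923, -0.1).
Normal n = (A→B) × (A→C) = (-249201, 9402.1, 438967).
So ∂z/∂x = −n_x/n_z = 0.56770 and ∂z/∂y = −n_y/n_z = −0.02142.
Intercept c from A: 510.7 − 288.96 + 31.25 = 252.99.
At (1059, 1606): z_contact = 601.2 − 34.4 + 252.99 = 819.8 m.
Depth below ground = 854 − 819.8 = 34 m.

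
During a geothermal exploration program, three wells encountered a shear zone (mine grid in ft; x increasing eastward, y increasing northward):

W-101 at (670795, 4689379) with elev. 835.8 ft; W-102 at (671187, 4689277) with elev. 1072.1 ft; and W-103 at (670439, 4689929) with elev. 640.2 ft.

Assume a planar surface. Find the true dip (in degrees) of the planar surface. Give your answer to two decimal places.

Two edge vectors: W-101→W-102 = (392, -102, 236.3), W-101→W-103 = (-356, 550, -195.6).
Normal n = (W-101→W-102) × (W-101→W-103) = (-110013.8, -7447.6, 179288).
So ∂z/∂x = −n_x/n_z = 0.61361 and ∂z/∂y = −n_y/n_z = 0.04154.
Gradient magnitude |∇z| = √(a² + b²) = √(0.37652 + 0.00173) = 0.61502.
True dip = arctan(0.61502) = 31.59°, dipping toward W (azimuth ≈ 266°).

31.59°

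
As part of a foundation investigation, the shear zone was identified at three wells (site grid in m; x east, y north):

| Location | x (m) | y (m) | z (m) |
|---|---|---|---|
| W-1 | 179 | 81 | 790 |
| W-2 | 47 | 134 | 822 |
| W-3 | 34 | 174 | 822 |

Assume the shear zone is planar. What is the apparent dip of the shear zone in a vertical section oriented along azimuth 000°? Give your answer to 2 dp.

Let the plane be z = a·x + b·y + c.
W-2−W-1: −132a + 53b = 32;  W-3−W-1: −145a + 93b = 32.
Solving gives a = −0.27881, b = −0.09061.
Unit vector along 000° is (sin 0°, cos 0°) = (0.0000, 1.0000).
Slope in that direction = a·(0.0000) + b·(1.0000) = −0.09061.
Apparent dip = arctan|0.09061| = 5.18° (true dip is 16.3°, so apparent ≤ true as expected).

5.18°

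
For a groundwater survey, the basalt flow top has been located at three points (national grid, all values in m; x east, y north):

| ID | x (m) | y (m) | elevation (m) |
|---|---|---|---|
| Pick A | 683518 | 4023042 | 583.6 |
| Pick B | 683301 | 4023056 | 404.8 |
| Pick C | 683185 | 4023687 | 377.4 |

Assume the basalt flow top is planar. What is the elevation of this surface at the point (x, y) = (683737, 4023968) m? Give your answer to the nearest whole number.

867 m

Let the plane be z = a·x + b·y + c.
Pick B−Pick A: −217a + 14b = −178.8;  Pick C−Pick A: −333a + 645b = −206.2.
Solving gives a = 0.83101779, b = 0.10934717.
Then c = 583.6 − a·683518 − b·4023042 = −1007340.27.
At (683737, 4023968): z = 568197.6 + 440009.5 − 1007340.27 = 866.8 m.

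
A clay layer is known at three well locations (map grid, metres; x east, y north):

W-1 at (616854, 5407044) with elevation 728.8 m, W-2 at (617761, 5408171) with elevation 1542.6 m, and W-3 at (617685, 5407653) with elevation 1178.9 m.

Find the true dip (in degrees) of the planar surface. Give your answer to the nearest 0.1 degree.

Two edge vectors: W-1→W-2 = (907, 1127, 813.8), W-1→W-3 = (831, 609, 450.1).
Normal n = (W-1→W-2) × (W-1→W-3) = (11658.5, 268027.1, -384174).
So ∂z/∂x = −n_x/n_z = 0.03035 and ∂z/∂y = −n_y/n_z = 0.69767.
Gradient magnitude |∇z| = √(a² + b²) = √(0.00092 + 0.48674) = 0.69833.
True dip = arctan(0.69833) = 34.9°, dipping toward S (azimuth ≈ 182°).

34.9°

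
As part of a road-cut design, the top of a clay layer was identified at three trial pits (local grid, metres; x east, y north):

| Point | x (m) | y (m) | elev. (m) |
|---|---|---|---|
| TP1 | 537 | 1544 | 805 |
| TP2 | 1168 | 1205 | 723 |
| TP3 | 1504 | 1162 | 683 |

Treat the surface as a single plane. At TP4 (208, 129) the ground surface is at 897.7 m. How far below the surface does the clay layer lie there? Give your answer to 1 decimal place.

Two edge vectors: TP1→TP2 = (631, -339, -82), TP1→TP3 = (967, -382, -122).
Normal n = (TP1→TP2) × (TP1→TP3) = (10034, -2312, 86771).
So ∂z/∂x = −n_x/n_z = −0.115638 and ∂z/∂y = −n_y/n_z = 0.026645.
Intercept c from TP1: 805 + 62.10 − 41.14 = 825.96.
At (208, 129): z_contact = −24.05 + 3.44 + 825.96 = 805.34 m.
Depth below ground = 897.7 − 805.34 = 92.4 m.

92.4 m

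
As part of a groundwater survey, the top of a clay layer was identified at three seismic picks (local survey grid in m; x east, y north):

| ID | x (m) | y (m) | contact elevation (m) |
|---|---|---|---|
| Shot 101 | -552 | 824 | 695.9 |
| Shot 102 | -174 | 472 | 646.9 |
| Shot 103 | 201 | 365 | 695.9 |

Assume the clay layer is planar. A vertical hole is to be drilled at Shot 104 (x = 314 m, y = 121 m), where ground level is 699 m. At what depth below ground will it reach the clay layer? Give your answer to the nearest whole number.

74 m

Two edge vectors: Shot 101→Shot 102 = (378, -352, -49), Shot 101→Shot 103 = (753, -459, 0).
Normal n = (Shot 101→Shot 102) × (Shot 101→Shot 103) = (-22491, -36897, 91554).
So ∂z/∂x = −n_x/n_z = 0.24566 and ∂z/∂y = −n_y/n_z = 0.40301.
Intercept c from Shot 101: 695.9 + 135.60 − 332.08 = 499.42.
At (314, 121): z_contact = 77.1 + 48.8 + 499.42 = 625.3 m.
Depth below ground = 699 − 625.3 = 74 m.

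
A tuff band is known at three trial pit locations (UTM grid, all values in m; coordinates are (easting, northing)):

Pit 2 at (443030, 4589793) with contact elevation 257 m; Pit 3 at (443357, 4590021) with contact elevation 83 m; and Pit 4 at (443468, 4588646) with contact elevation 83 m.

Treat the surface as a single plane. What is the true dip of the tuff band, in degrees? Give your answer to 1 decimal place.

Two edge vectors: Pit 2→Pit 3 = (327, 228, -174), Pit 2→Pit 4 = (438, -1147, -174).
Normal n = (Pit 2→Pit 3) × (Pit 2→Pit 4) = (-239250, -19314, -474933).
So ∂z/∂E = −n_x/n_z = −0.50376 and ∂z/∂N = −n_y/n_z = −0.04067.
Gradient magnitude |∇z| = √(a² + b²) = √(0.25377 + 0.00165) = 0.50539.
True dip = arctan(0.50539) = 26.8°, dipping toward E (azimuth ≈ 085°).

26.8°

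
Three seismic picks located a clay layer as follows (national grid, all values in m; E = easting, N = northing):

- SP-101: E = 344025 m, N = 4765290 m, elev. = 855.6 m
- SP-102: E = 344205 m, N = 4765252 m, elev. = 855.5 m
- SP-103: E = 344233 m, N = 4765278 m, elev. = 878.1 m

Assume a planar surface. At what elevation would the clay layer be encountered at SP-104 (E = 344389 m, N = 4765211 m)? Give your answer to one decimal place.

Two edge vectors: SP-101→SP-102 = (180, -38, -0.1), SP-101→SP-103 = (208, -12, 22.5).
Normal n = (SP-101→SP-102) × (SP-101→SP-103) = (-856.2, -4070.8, 5744).
So ∂z/∂E = −n_x/n_z = 0.149059889 and ∂z/∂N = −n_y/n_z = 0.708704735.
Intercept c from SP-101: 855.6 − 51280.33 − 3377183.59 = −3427608.32.
At (344389, 4765211): z = 51334.6 + 3377127.6 − 3427608.32 = 853.9 m.

853.9 m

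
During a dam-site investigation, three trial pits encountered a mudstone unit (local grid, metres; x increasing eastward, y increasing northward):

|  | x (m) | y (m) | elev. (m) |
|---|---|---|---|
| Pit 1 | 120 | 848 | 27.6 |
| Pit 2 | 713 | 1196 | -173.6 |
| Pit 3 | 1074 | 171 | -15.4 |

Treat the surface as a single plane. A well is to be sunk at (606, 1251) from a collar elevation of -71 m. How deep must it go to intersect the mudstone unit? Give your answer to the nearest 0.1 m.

Let the plane be z = a·x + b·y + c.
Pit 2−Pit 1: 593a + 348b = −201.2;  Pit 3−Pit 1: 954a − 677b = −43.
Solving gives a = −0.206116, b = −0.226935.
Then c = 27.6 − a·120 − b·848 = 244.77.
At (606, 1251): z_contact = −124.91 − 283.90 + 244.77 = -164.03 m.
Depth below ground = -71 − (-164.03) = 93.0 m.

93.0 m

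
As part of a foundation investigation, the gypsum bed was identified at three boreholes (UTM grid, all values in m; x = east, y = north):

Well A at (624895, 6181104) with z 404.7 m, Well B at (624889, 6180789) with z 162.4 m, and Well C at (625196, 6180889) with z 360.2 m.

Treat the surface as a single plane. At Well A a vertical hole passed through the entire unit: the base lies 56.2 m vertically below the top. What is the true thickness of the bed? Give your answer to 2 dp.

Let the plane be z = a·x + b·y + c.
Well B−Well A: −6a − 315b = −242.3;  Well C−Well A: 301a − 215b = −44.5.
Solving gives a = 0.39620, b = 0.76166.
|∇z| = √(a²+b²) = 0.85855, so dip δ = arctan(0.85855) = 40.65°.
True thickness = vertical thickness × cos δ = 56.2 × cos 40.65° = 42.64 m.

42.64 m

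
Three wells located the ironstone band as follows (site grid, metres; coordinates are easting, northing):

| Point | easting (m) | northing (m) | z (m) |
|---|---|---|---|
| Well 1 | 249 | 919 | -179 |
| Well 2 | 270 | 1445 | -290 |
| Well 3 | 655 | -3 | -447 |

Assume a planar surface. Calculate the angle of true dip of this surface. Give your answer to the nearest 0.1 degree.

46.6°

Two edge vectors: Well 1→Well 2 = (21, 526, -111), Well 1→Well 3 = (406, -922, -268).
Normal n = (Well 1→Well 2) × (Well 1→Well 3) = (-243310, -39438, -232918).
So ∂z/∂easting = −n_x/n_z = −1.04462 and ∂z/∂northing = −n_y/n_z = −0.16932.
Gradient magnitude |∇z| = √(a² + b²) = √(1.09122 + 0.02867) = 1.05825.
True dip = arctan(1.05825) = 46.6°, dipping toward E (azimuth ≈ 081°).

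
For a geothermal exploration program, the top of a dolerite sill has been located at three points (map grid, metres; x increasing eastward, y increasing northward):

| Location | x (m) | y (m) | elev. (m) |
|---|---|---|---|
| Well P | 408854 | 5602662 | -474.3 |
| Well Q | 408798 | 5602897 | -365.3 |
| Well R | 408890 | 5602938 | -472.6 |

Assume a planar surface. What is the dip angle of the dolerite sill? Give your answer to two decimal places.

51.40°

Let the plane be z = a·x + b·y + c.
Well Q−Well P: −56a + 235b = 109;  Well R−Well P: 36a + 276b = 1.7.
Solving gives a = −1.24120, b = 0.16805.
Gradient magnitude |∇z| = √(a² + b²) = √(1.54057 + 0.02824) = 1.25252.
True dip = arctan(1.25252) = 51.40°, dipping toward E (azimuth ≈ 098°).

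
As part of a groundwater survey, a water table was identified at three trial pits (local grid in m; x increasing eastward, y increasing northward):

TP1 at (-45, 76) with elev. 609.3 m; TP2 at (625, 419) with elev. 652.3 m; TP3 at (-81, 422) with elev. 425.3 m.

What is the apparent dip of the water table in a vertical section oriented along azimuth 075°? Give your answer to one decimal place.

Let the plane be z = a·x + b·y + c.
TP2−TP1: 670a + 343b = 43;  TP3−TP1: −36a + 346b = −184.
Solving gives a = 0.31941, b = −0.49856.
Unit vector along 075° is (sin 75°, cos 75°) = (0.9659, 0.2588).
Slope in that direction = a·(0.9659) + b·(0.2588) = 0.17949.
Apparent dip = arctan|0.17949| = 10.2° (true dip is 30.6°, so apparent ≤ true as expected).

10.2°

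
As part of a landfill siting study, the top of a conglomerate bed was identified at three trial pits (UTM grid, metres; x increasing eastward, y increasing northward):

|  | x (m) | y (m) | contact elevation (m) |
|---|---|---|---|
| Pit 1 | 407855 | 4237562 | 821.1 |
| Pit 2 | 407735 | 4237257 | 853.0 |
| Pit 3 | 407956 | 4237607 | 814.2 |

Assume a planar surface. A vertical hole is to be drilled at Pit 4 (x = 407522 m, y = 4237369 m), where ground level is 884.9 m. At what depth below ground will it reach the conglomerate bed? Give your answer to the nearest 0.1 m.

Two edge vectors: Pit 1→Pit 2 = (-120, -305, 31.9), Pit 1→Pit 3 = (101, 45, -6.9).
Normal n = (Pit 1→Pit 2) × (Pit 1→Pit 3) = (669, 2393.9, 25405).
So ∂z/∂x = −n_x/n_z = −0.026333399 and ∂z/∂y = −n_y/n_z = −0.094229482.
Intercept c from Pit 1: 821.1 + 10740.21 + 399303.27 = 410864.58.
At (407522, 4237369): z_contact = −10731.44 − 399285.09 + 410864.58 = 848.06 m.
Depth below ground = 884.9 − 848.06 = 36.8 m.

36.8 m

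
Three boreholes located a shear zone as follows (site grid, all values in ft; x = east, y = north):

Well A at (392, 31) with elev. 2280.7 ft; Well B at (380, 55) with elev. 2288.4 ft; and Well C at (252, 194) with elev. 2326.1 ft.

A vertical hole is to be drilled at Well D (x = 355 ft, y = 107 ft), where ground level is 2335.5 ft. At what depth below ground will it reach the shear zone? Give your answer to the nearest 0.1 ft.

Two edge vectors: Well A→Well B = (-12, 24, 7.7), Well A→Well C = (-140, 163, 45.4).
Normal n = (Well A→Well B) × (Well A→Well C) = (-165.5, -533.2, 1404).
So ∂z/∂x = −n_x/n_z = 0.11788 and ∂z/∂y = −n_y/n_z = 0.37977.
Intercept c from Well A: 2280.7 − 46.21 − 11.77 = 2222.72.
At (355, 107): z_contact = 41.85 + 40.64 + 2222.72 = 2305.20 ft.
Depth below ground = 2335.5 − 2305.20 = 30.3 ft.

30.3 ft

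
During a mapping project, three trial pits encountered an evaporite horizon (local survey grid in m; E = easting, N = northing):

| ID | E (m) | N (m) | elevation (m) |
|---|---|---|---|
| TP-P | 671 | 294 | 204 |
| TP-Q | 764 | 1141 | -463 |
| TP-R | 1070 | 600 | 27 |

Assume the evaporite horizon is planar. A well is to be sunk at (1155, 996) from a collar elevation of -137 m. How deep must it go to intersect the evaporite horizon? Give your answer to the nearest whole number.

Two edge vectors: TP-P→TP-Q = (93, 847, -667), TP-P→TP-R = (399, 306, -177).
Normal n = (TP-P→TP-Q) × (TP-P→TP-R) = (54183, -249672, -309495).
So ∂z/∂E = −n_x/n_z = 0.17507 and ∂z/∂N = −n_y/n_z = −0.80671.
Intercept c from TP-P: 204 − 117.47 + 237.17 = 323.70.
At (1155, 996): z_contact = 202.2 − 803.5 + 323.70 = -277.6 m.
Depth below ground = -137 − (-277.6) = 141 m.

141 m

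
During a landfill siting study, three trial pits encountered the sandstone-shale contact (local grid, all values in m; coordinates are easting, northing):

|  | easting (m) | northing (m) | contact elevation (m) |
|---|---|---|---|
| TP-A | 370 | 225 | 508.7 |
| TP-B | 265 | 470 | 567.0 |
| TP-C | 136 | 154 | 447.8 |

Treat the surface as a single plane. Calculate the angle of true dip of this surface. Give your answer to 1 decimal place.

19.4°

Let the plane be z = a·easting + b·northing + c.
TP-B−TP-A: −105a + 245b = 58.3;  TP-C−TP-A: −234a − 71b = −60.9.
Solving gives a = 0.16642, b = 0.30928.
Gradient magnitude |∇z| = √(a² + b²) = √(0.02769 + 0.09565) = 0.35121.
True dip = arctan(0.35121) = 19.4°, dipping toward SSW (azimuth ≈ 208°).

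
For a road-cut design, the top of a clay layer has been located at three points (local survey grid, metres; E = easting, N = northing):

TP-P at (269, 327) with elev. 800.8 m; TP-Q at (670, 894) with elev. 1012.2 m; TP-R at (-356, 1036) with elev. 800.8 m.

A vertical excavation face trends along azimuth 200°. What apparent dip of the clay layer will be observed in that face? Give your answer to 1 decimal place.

Two edge vectors: TP-P→TP-Q = (401, 567, 211.4), TP-P→TP-R = (-625, 709, 0).
Normal n = (TP-P→TP-Q) × (TP-P→TP-R) = (-149882.6, -132125, 638684).
So ∂z/∂E = −n_x/n_z = 0.23467 and ∂z/∂N = −n_y/n_z = 0.20687.
Unit vector along 200° is (sin 200°, cos 200°) = (-0.3420, -0.9397).
Slope in that direction = a·(-0.3420) + b·(-0.9397) = −0.27466.
Apparent dip = arctan|0.27466| = 15.4° (true dip is 17.4°, so apparent ≤ true as expected).

15.4°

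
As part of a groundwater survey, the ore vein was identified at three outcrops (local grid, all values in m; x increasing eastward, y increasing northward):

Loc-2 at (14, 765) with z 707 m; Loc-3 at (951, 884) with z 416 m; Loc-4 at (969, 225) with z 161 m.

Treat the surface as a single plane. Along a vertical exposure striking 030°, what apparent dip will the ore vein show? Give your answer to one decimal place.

8.4°

Let the plane be z = a·x + b·y + c.
Loc-3−Loc-2: 937a + 119b = −291;  Loc-4−Loc-2: 955a − 540b = −546.
Solving gives a = −0.35847, b = 0.37716.
Unit vector along 030° is (sin 30°, cos 30°) = (0.5000, 0.8660).
Slope in that direction = a·(0.5000) + b·(0.8660) = 0.14740.
Apparent dip = arctan|0.14740| = 8.4° (true dip is 27.5°, so apparent ≤ true as expected).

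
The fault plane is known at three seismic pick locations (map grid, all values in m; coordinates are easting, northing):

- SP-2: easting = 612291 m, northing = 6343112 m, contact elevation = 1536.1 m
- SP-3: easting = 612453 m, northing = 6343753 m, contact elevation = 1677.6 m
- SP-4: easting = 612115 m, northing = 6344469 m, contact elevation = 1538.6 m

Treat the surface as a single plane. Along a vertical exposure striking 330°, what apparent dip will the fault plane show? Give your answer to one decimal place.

Let the plane be z = a·easting + b·northing + c.
SP-3−SP-2: 162a + 641b = 141.5;  SP-4−SP-2: −176a + 1357b = 2.5.
Solving gives a = 0.57241, b = 0.07608.
Unit vector along 330° is (sin 330°, cos 330°) = (-0.5000, 0.8660).
Slope in that direction = a·(-0.5000) + b·(0.8660) = −0.22032.
Apparent dip = arctan|0.22032| = 12.4° (true dip is 30.0°, so apparent ≤ true as expected).

12.4°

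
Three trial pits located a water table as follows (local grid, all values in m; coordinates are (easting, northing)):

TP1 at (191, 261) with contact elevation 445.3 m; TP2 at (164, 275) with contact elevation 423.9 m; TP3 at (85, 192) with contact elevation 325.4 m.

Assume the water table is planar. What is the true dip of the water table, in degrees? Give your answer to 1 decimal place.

Let the plane be z = a·E + b·N + c.
TP2−TP1: −27a + 14b = −21.4;  TP3−TP1: −106a − 69b = −119.9.
Solving gives a = 0.94269, b = 0.28948.
Gradient magnitude |∇z| = √(a² + b²) = √(0.88867 + 0.08380) = 0.98614.
True dip = arctan(0.98614) = 44.6°, dipping toward WSW (azimuth ≈ 253°).

44.6°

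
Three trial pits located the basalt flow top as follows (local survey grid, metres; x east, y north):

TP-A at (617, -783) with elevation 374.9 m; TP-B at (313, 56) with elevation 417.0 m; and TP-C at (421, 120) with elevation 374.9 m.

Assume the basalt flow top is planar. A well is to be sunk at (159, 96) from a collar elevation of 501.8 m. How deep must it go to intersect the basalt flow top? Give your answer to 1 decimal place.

Two edge vectors: TP-A→TP-B = (-304, 839, 42.1), TP-A→TP-C = (-196, 903, 0).
Normal n = (TP-A→TP-B) × (TP-A→TP-C) = (-38016.3, -8251.6, -110068).
So ∂z/∂x = −n_x/n_z = −0.34539 and ∂z/∂y = −n_y/n_z = −0.07497.
Intercept c from TP-A: 374.9 + 213.11 − 58.70 = 529.31.
At (159, 96): z_contact = −54.92 − 7.20 + 529.31 = 467.19 m.
Depth below ground = 501.8 − 467.19 = 34.6 m.

34.6 m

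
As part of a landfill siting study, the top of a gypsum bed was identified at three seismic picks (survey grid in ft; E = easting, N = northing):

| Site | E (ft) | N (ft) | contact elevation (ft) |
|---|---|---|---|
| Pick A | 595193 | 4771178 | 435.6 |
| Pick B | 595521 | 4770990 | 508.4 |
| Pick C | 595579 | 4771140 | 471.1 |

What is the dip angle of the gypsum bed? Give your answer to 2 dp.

Two edge vectors: Pick A→Pick B = (328, -188, 72.8), Pick A→Pick C = (386, -38, 35.5).
Normal n = (Pick A→Pick B) × (Pick A→Pick C) = (-3907.6, 16456.8, 60104).
So ∂z/∂E = −n_x/n_z = 0.06501 and ∂z/∂N = −n_y/n_z = −0.27381.
Gradient magnitude |∇z| = √(a² + b²) = √(0.00423 + 0.07497) = 0.28142.
True dip = arctan(0.28142) = 15.72°, dipping toward NNW (azimuth ≈ 347°).

15.72°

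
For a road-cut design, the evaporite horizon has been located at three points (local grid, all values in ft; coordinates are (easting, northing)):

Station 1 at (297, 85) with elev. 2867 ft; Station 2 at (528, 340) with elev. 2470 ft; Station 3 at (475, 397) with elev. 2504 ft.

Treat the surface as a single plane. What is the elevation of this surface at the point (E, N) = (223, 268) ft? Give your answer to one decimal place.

Let the plane be z = a·E + b·N + c.
Station 2−Station 1: 231a + 255b = −397;  Station 3−Station 1: 178a + 312b = −363.
Solving gives a = −1.17304, b = −0.49423.
Then c = 2867 − a·297 − b·85 = 3257.40.
At (223, 268): z = −261.6 − 132.5 + 3257.40 = 2863.4 ft.

2863.4 ft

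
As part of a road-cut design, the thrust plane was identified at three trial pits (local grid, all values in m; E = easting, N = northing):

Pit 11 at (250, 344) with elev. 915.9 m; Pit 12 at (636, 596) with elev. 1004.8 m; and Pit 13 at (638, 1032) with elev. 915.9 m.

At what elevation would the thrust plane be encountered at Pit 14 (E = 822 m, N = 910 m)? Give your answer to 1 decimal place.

Let the plane be z = a·E + b·N + c.
Pit 12−Pit 11: 386a + 252b = 88.9;  Pit 13−Pit 11: 388a + 688b = 0.
Solving gives a = 0.364518, b = −0.205571.
Then c = 915.9 − a·250 − b·344 = 895.49.
At (822, 910): z = 299.6 − 187.1 + 895.49 = 1008.1 m.

1008.1 m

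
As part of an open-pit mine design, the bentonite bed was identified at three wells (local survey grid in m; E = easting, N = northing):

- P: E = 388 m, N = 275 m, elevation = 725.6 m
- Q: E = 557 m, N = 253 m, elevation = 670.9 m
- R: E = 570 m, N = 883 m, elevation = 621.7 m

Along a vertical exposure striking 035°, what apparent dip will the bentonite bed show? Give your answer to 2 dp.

Two edge vectors: P→Q = (169, -22, -54.7), P→R = (182, 608, -103.9).
Normal n = (P→Q) × (P→R) = (35543.4, 7603.7, 106756).
So ∂z/∂E = −n_x/n_z = −0.33294 and ∂z/∂N = −n_y/n_z = −0.07123.
Unit vector along 035° is (sin 35°, cos 35°) = (0.5736, 0.8192).
Slope in that direction = a·(0.5736) + b·(0.8192) = −0.24931.
Apparent dip = arctan|0.24931| = 14.00° (true dip is 18.8°, so apparent ≤ true as expected).

14.00°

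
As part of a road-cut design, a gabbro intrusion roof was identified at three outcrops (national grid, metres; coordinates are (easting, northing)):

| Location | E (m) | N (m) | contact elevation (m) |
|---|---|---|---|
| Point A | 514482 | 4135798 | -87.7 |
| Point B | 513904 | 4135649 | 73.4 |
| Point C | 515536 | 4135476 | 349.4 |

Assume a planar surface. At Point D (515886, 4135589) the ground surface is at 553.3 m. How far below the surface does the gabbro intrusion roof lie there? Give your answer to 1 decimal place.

329.5 m

Let the plane be z = a·E + b·N + c.
Point B−Point A: −578a − 149b = 161.1;  Point C−Point A: 1054a − 322b = 437.1.
Solving gives a = 0.038622283, b = −1.231031408.
Then c = -87.7 − a·514482 − b·4135798 = 5071339.07.
At (515886, 4135589): z_contact = 19924.70 − 5091039.95 + 5071339.07 = 223.81 m.
Depth below ground = 553.3 − 223.81 = 329.5 m.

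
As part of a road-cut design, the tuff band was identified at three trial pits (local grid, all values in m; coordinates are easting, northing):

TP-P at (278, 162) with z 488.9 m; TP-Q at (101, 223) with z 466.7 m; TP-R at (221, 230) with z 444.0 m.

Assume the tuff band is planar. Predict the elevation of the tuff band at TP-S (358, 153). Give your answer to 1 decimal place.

484.4 m

Two edge vectors: TP-P→TP-Q = (-177, 61, -22.2), TP-P→TP-R = (-57, 68, -44.9).
Normal n = (TP-P→TP-Q) × (TP-P→TP-R) = (-1229.3, -6681.9, -8559).
So ∂z/∂easting = −n_x/n_z = −0.14363 and ∂z/∂northing = −n_y/n_z = −0.78069.
Intercept c from TP-P: 488.9 + 39.93 + 126.47 = 655.30.
At (358, 153): z = −51.4 − 119.4 + 655.30 = 484.4 m.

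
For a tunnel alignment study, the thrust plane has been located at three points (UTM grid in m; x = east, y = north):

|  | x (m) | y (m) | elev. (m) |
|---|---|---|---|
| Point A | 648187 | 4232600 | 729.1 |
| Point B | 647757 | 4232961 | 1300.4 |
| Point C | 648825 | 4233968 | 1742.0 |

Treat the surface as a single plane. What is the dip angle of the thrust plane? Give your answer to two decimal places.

Let the plane be z = a·x + b·y + c.
Point B−Point A: −430a + 361b = 571.3;  Point C−Point A: 638a + 1368b = 1012.9.
Solving gives a = −0.50807, b = 0.97737.
Gradient magnitude |∇z| = √(a² + b²) = √(0.25813 + 0.95526) = 1.10154.
True dip = arctan(1.10154) = 47.77°, dipping toward SSE (azimuth ≈ 153°).

47.77°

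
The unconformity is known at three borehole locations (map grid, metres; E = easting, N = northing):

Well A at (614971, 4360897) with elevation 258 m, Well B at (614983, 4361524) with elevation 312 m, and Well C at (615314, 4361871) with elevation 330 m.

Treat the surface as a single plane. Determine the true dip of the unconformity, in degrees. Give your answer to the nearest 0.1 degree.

Let the plane be z = a·E + b·N + c.
Well B−Well A: 12a + 627b = 54;  Well C−Well A: 343a + 974b = 72.
Solving gives a = −0.03664, b = 0.08683.
Gradient magnitude |∇z| = √(a² + b²) = √(0.00134 + 0.00754) = 0.09424.
True dip = arctan(0.09424) = 5.4°, dipping toward SSE (azimuth ≈ 157°).

5.4°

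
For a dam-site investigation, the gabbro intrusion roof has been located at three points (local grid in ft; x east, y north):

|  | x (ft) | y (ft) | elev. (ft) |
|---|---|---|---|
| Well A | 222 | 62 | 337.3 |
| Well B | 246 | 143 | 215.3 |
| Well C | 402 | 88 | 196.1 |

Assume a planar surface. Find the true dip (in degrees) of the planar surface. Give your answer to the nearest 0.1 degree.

55.5°

Let the plane be z = a·x + b·y + c.
Well B−Well A: 24a + 81b = −122;  Well C−Well A: 180a + 26b = −141.2.
Solving gives a = −0.59223, b = −1.33070.
Gradient magnitude |∇z| = √(a² + b²) = √(0.35074 + 1.77075) = 1.45653.
True dip = arctan(1.45653) = 55.5°, dipping toward NNE (azimuth ≈ 024°).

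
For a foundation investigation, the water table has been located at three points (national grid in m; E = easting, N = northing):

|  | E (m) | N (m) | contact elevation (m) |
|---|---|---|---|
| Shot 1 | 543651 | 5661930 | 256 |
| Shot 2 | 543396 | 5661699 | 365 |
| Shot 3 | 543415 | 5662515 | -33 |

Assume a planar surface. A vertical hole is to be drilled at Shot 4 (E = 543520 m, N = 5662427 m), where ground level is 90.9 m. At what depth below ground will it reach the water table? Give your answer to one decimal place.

79.4 m

Two edge vectors: Shot 1→Shot 2 = (-255, -231, 109), Shot 1→Shot 3 = (-236, 585, -289).
Normal n = (Shot 1→Shot 2) × (Shot 1→Shot 3) = (2994, -99419, -203691).
So ∂z/∂E = −n_x/n_z = 0.014698735 and ∂z/∂N = −n_y/n_z = −0.488087348.
Intercept c from Shot 1: 256 − 7990.98 + 2763516.40 = 2755781.42.
At (543520, 5662427): z_contact = 7989.06 − 2763758.98 + 2755781.42 = 11.50 m.
Depth below ground = 90.9 − 11.50 = 79.4 m.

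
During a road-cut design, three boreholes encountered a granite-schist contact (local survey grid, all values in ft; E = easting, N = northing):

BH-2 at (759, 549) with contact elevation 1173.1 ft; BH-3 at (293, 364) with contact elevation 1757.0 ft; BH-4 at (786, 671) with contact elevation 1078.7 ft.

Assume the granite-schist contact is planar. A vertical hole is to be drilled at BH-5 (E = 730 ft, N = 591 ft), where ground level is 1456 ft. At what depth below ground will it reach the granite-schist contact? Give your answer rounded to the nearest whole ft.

276 ft

Two edge vectors: BH-2→BH-3 = (-466, -185, 583.9), BH-2→BH-4 = (27, 122, -94.4).
Normal n = (BH-2→BH-3) × (BH-2→BH-4) = (-53771.8, -28225.1, -51857).
So ∂z/∂E = −n_x/n_z = −1.03692 and ∂z/∂N = −n_y/n_z = −0.54429.
Intercept c from BH-2: 1173.1 + 787.03 + 298.81 = 2258.94.
At (730, 591): z_contact = −757.0 − 321.7 + 2258.94 = 1180.3 ft.
Depth below ground = 1456 − 1180.3 = 276 ft.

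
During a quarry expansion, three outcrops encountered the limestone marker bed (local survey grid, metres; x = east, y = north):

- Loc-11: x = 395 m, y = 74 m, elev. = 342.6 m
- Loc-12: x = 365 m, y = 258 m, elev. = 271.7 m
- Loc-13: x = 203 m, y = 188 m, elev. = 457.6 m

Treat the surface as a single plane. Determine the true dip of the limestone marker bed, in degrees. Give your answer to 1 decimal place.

46.7°

Let the plane be z = a·x + b·y + c.
Loc-12−Loc-11: −30a + 184b = −70.9;  Loc-13−Loc-11: −192a + 114b = 115.
Solving gives a = −0.91647, b = −0.53475.
Gradient magnitude |∇z| = √(a² + b²) = √(0.83991 + 0.28596) = 1.06107.
True dip = arctan(1.06107) = 46.7°, dipping toward ENE (azimuth ≈ 060°).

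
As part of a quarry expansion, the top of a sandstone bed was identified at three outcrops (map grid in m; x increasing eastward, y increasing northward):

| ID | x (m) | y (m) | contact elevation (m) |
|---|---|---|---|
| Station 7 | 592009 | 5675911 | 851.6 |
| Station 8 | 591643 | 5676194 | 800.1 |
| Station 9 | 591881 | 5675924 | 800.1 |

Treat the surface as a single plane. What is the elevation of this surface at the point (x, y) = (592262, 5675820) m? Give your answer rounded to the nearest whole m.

928 m

Let the plane be z = a·x + b·y + c.
Station 8−Station 7: −366a + 283b = −51.5;  Station 9−Station 7: −128a + 13b = −51.5.
Solving gives a = 0.44190555, b = 0.38953156.
Then c = 851.6 − a·592009 − b·5675911 = −2471706.92.
At (592262, 5675820): z = 261723.9 + 2210911.0 − 2471706.92 = 928.0 m.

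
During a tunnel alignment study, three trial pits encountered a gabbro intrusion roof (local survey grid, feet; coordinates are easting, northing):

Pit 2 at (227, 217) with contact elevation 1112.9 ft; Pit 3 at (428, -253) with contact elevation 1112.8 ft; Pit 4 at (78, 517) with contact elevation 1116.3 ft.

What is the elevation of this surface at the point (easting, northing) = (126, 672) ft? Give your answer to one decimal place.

1097.9 ft

Let the plane be z = a·easting + b·northing + c.
Pit 3−Pit 2: 201a − 470b = −0.1;  Pit 4−Pit 2: −149a + 300b = 3.4.
Solving gives a = −0.16115, b = −0.06871.
Then c = 1112.9 − a·227 − b·217 = 1164.39.
At (126, 672): z = −20.3 − 46.2 + 1164.39 = 1097.9 ft.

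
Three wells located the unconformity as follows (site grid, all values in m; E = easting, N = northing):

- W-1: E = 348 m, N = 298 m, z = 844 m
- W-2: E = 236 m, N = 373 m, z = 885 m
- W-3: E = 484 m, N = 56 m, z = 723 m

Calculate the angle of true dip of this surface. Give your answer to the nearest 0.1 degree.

Let the plane be z = a·E + b·N + c.
W-2−W-1: −112a + 75b = 41;  W-3−W-1: 136a − 242b = −121.
Solving gives a = −0.05011, b = 0.47184.
Gradient magnitude |∇z| = √(a² + b²) = √(0.00251 + 0.22263) = 0.47449.
True dip = arctan(0.47449) = 25.4°, dipping toward S (azimuth ≈ 174°).

25.4°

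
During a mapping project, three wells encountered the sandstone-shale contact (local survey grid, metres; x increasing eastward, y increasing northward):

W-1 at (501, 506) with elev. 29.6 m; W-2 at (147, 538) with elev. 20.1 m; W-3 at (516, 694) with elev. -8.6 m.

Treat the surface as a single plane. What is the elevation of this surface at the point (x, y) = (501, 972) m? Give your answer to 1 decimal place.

Let the plane be z = a·x + b·y + c.
W-2−W-1: −354a + 32b = −9.5;  W-3−W-1: 15a + 188b = −38.2.
Solving gives a = 0.00841, b = −0.20386.
Then c = 29.6 − a·501 − b·506 = 128.54.
At (501, 972): z = 4.2 − 198.2 + 128.54 = -65.4 m.

-65.4 m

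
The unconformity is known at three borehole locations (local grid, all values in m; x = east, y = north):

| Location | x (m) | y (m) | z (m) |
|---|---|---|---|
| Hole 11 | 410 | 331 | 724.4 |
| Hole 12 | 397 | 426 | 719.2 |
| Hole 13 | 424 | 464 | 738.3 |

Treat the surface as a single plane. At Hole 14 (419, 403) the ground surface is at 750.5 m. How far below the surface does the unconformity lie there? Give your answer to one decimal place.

Let the plane be z = a·x + b·y + c.
Hole 12−Hole 11: −13a + 95b = −5.2;  Hole 13−Hole 11: 14a + 133b = 13.9.
Solving gives a = 0.65776, b = 0.03527.
Then c = 724.4 − a·410 − b·331 = 443.04.
At (419, 403): z_contact = 275.60 + 14.22 + 443.04 = 732.86 m.
Depth below ground = 750.5 − 732.86 = 17.6 m.

17.6 m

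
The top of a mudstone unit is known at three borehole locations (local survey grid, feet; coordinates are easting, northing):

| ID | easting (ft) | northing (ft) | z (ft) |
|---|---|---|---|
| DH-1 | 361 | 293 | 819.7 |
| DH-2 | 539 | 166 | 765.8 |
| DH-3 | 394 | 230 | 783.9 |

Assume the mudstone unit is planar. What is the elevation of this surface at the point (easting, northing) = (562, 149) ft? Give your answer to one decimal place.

758.4 ft

Let the plane be z = a·easting + b·northing + c.
DH-2−DH-1: 178a − 127b = −53.9;  DH-3−DH-1: 33a − 63b = −35.8.
Solving gives a = 0.16388, b = 0.65409.
Then c = 819.7 − a·361 − b·293 = 568.89.
At (562, 149): z = 92.1 + 97.5 + 568.89 = 758.4 ft.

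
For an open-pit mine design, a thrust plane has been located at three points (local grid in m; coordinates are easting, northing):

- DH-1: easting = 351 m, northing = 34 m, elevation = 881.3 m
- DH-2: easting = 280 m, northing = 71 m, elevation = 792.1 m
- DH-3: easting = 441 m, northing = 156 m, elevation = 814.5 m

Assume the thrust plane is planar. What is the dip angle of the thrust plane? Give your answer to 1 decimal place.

Two edge vectors: DH-1→DH-2 = (-71, 37, -89.2), DH-1→DH-3 = (90, 122, -66.8).
Normal n = (DH-1→DH-2) × (DH-1→DH-3) = (8410.8, -12770.8, -11992).
So ∂z/∂easting = −n_x/n_z = 0.70137 and ∂z/∂northing = −n_y/n_z = −1.06494.
Gradient magnitude |∇z| = √(a² + b²) = √(0.49192 + 1.13410) = 1.27516.
True dip = arctan(1.27516) = 51.9°, dipping toward NNW (azimuth ≈ 327°).

51.9°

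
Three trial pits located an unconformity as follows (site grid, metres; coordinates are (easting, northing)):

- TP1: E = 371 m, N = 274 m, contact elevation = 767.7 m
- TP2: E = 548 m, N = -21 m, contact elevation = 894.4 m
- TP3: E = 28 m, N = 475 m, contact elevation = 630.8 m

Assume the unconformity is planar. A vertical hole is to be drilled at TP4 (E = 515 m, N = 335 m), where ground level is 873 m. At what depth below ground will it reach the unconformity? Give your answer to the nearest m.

90 m

Let the plane be z = a·E + b·N + c.
TP2−TP1: 177a − 295b = 126.7;  TP3−TP1: −343a + 201b = −136.9.
Solving gives a = 0.22739, b = −0.29306.
Then c = 767.7 − a·371 − b·274 = 763.63.
At (515, 335): z_contact = 117.1 − 98.2 + 763.63 = 782.6 m.
Depth below ground = 873 − 782.6 = 90 m.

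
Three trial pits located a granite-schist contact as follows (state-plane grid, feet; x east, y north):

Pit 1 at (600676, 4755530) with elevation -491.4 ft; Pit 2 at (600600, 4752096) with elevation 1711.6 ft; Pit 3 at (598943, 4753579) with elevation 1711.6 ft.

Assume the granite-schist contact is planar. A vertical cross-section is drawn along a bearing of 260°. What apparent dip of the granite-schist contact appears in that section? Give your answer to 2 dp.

Two edge vectors: Pit 1→Pit 2 = (-76, -3434, 2203), Pit 1→Pit 3 = (-1733, -1951, 2203).
Normal n = (Pit 1→Pit 2) × (Pit 1→Pit 3) = (-3267049, -3650371, -5802846).
So ∂z/∂x = −n_x/n_z = −0.56301 and ∂z/∂y = −n_y/n_z = −0.62907.
Unit vector along 260° is (sin 260°, cos 260°) = (-0.9848, -0.1736).
Slope in that direction = a·(-0.9848) + b·(-0.1736) = 0.66369.
Apparent dip = arctan|0.66369| = 33.57° (true dip is 40.2°, so apparent ≤ true as expected).

33.57°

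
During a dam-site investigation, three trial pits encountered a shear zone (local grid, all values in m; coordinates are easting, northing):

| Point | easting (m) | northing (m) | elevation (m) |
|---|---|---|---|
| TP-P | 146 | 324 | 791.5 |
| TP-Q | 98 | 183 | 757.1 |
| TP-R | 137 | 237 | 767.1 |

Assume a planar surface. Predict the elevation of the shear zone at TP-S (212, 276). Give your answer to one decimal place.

767.1 m

Let the plane be z = a·easting + b·northing + c.
TP-Q−TP-P: −48a − 141b = −34.4;  TP-R−TP-P: −9a − 87b = −24.4.
Solving gives a = −0.15397, b = 0.29639.
Then c = 791.5 − a·146 − b·324 = 717.95.
At (212, 276): z = −32.6 + 81.8 + 717.95 = 767.1 m.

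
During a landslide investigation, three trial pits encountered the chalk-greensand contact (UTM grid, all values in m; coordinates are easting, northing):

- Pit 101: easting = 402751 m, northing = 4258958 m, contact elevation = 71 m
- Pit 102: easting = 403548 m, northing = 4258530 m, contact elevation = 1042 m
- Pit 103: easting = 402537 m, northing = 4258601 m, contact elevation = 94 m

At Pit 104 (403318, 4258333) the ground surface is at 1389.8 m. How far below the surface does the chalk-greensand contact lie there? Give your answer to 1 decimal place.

435.3 m

Two edge vectors: Pit 101→Pit 102 = (797, -428, 971), Pit 101→Pit 103 = (-214, -357, 23).
Normal n = (Pit 101→Pit 102) × (Pit 101→Pit 103) = (336803, -226125, -376121).
So ∂z/∂easting = −n_x/n_z = 0.895464491 and ∂z/∂northing = −n_y/n_z = −0.601202804.
Intercept c from Pit 101: 71 − 360649.22 + 2560497.49 = 2199919.27.
At (403318, 4258333): z_contact = 361156.95 − 2560121.74 + 2199919.27 = 954.48 m.
Depth below ground = 1389.8 − 954.48 = 435.3 m.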